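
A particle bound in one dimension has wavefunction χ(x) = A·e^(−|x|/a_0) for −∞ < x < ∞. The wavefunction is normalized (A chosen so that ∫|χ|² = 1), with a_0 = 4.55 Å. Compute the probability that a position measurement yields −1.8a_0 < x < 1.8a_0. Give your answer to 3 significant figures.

P ≈ 0.973

The probability is P = ∫ |χ|² dx over [−1.8a_0, 1.8a_0].
Since A² = 1/(a_0), this is the region integral divided by the full normalization integral.
Both integrals are even about x = 0, so only the x ≥ 0 halves are needed (the factors of 2 cancel). In terms of u = x/a_0 (A² and the length scale cancel between numerator and denominator), P = [∫_{0}^{1.8} e^(-2·u) du] / [∫_{0}^{∞} e^(-2·u) du].
An antiderivative of e^(-2·u) is -e^(-2·u)/2; evaluating from 0 to 1.8 gives 1/2 - e^(-18/5)/2, while the full integral is 1/2.
Evaluating gives P = 0.9727.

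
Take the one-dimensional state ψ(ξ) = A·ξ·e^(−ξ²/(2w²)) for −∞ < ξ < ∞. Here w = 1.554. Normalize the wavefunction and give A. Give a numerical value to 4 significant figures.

A ≈ 0.5483

Require ∫ |ψ|² dξ = 1 over the whole domain.
Using the Gaussian integral ∫_{−∞}^{∞} e^(−αξ²) dξ = √(π/α), ∫|ψ|² dξ = A²·(√(π)·w^3/2).
So A² = (√(π)·w^3/2)^(−1).
With w = 1.554: A² = 0.30068 and A = 0.54834.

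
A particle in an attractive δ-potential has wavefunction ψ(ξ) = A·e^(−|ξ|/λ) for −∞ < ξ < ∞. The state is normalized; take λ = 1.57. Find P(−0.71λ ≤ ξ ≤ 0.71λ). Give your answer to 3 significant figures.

P ≈ 0.758

The probability is P = ∫ |ψ|² dξ over [−0.71λ, 0.71λ].
With A² fixed by ∫|ψ|² = 1, i.e. A² = (λ)^(−1), substitute and integrate.
Both integrals are even about ξ = 0, so only the ξ ≥ 0 halves are needed (the factors of 2 cancel). In terms of u = ξ/λ (A² and the length scale cancel between numerator and denominator), P = [∫_{0}^{0.71} e^(-2·u) du] / [∫_{0}^{∞} e^(-2·u) du].
An antiderivative of e^(-2·u) is -e^(-2·u)/2; evaluating from 0 to 0.71 gives 1/2 - e^(-71/50)/2, while the full integral is 1/2.
Taking the ratio, P = 0.7583.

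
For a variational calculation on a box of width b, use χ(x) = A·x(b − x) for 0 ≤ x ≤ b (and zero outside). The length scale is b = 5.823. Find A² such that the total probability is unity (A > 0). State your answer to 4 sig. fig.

Normalization requires ∫|χ|² dx = 1, integrated from 0 to b.
Expanding the polynomial and integrating term by term, with χ = A·x(b − x), the integral evaluates to A²·[b^5/30].
With b = 5.823: A² = 0.0044811 and A = 0.066941.

A^2 ≈ 0.004481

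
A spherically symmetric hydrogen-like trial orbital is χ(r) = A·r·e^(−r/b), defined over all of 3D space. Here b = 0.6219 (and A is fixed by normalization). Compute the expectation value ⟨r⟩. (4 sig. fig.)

⟨r⟩ ≈ 1.555

⟨r⟩ = ∫ r |χ|² 4πr² dr over the full domain.
Since the A² factors cancel between numerator and denominator, ⟨r⟩ = 5·b/2.
With b = 0.6219, ⟨r⟩ = 1.5548.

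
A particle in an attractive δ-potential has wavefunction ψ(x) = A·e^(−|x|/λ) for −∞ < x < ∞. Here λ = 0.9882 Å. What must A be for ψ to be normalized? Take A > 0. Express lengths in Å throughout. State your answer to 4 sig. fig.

Normalization requires ∫|ψ|² dx = 1, integrated from −∞ to ∞.
Recall ∫₀^∞ x^m e^(−x/β) dx = m!·β^(m+1), carrying out the integral gives A² · λ.
Setting this equal to 1 gives A² = 1/(λ).
Substituting λ = 0.9882 gives A² = 1.0119, so A = 1.0060.

A ≈ 1.006 Å^(-1/2)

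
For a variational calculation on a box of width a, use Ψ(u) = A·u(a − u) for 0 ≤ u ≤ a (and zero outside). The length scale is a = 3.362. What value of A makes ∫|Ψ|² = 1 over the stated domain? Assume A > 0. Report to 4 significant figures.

The normalization condition is ∫|Ψ|² du = 1 from 0 to a.
Expanding the polynomial and integrating term by term, ∫|Ψ|² du = A²·(a^5/30).
So A² = (a^5/30)^(−1).
Substituting a = 3.362 gives A² = 0.069845, so A = 0.26428.

A ≈ 0.2643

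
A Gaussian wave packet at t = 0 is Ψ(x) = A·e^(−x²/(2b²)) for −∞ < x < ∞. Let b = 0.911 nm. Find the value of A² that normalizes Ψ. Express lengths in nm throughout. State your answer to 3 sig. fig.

Require ∫ |Ψ|² dx = 1 over the whole domain.
Differentiating ∫e^(−αx²) dx = √(π/α) under α to get the higher moments, ∫|Ψ|² dx = A²·(√(π)·b).
Hence A² = 1/[√(π)·b].
With b = 0.911: A² = 0.6193 and A = 0.7870.

A^2 ≈ 0.619 nm^(-1)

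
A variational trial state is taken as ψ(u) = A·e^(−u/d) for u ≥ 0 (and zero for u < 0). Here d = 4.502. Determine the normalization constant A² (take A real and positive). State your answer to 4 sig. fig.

We need A² ∫|f|² du = 1, taking the integral from 0 to ∞.
With ∫₀^∞ u^0 e^(−αu) du = 0!/α^1, carrying out the integral gives A² · d/2.
Substituting d = 4.502 gives A² = 0.44425, so A = 0.66652.

A^2 ≈ 0.4442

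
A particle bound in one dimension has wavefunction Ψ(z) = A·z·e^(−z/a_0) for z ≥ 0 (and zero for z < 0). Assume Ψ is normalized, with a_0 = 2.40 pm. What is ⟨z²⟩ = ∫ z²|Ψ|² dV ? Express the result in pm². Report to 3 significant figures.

The expectation value is the |Ψ|²-weighted average of z^2: ∫ z^2|Ψ|² dz.
The ratio of the moment integral to the normalization integral gives ⟨z²⟩ = 3·a_0^2.
Putting a_0 = 2.40 gives 17.28.

⟨z^2⟩ ≈ 17.3 pm^2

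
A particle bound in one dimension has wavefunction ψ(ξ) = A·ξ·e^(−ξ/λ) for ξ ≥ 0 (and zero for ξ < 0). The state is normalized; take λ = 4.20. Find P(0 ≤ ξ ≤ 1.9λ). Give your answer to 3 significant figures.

The probability is P = ∫ |ψ|² dξ over [0, 1.9λ].
Since A² = 1/(λ^3/4), this is the region integral divided by the full normalization integral.
In terms of u = ξ/λ (A² and the length scale cancel between numerator and denominator), P = [∫_{0}^{1.9} u^2·e^(-2·u) du] / [∫_{0}^{∞} u^2·e^(-2·u) du].
An antiderivative of u^2·e^(-2·u) is -(2·u^2 + 2·u + 1)·e^(-2·u)/4; evaluating from 0 to 1.9 gives 1/4 - 601·e^(-19/5)/200, while the full integral is 1/4.
Taking the ratio, P = 0.7311.

P ≈ 0.731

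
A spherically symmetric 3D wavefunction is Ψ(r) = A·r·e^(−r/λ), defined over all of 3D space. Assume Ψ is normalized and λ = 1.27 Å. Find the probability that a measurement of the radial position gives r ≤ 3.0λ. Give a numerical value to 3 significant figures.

P ≈ 0.715

P = ∫ |Ψ|² 4πr² dr over r ≤ 3.0λ.
A² is fixed by ∫₀^∞ 4πr²|Ψ|² dr = 1, i.e. A² = (3·π·λ^5)^(−1).
Substituting u = r/λ, A², 4π and the length scale all cancel in the ratio: P = ∫_{0}^{3.0} u^4·e^(-2·u) du / ∫_{0}^{∞} u^4·e^(-2·u) du.
With ∫ u^4·e^(-2·u) du = -(u^4/2 + u^3 + 3·u^2/2 + 3·u/2 + 3/4)·e^(-2·u) + C, the region integral is 3/4 - 345·e^(-6)/4 and the full one is 3/4.
This evaluates to P = 0.7149.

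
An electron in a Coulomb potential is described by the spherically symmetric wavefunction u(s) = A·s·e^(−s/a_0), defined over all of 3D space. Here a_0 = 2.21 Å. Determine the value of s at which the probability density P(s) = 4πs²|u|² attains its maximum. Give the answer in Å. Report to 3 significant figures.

Set d/ds [P(s) = 4πs²|u|²] = 0 and solve for s > 0.
Solving yields s = 2·a_0.
With a_0 = 2.21, the most probable radial distance is 4.420 Å.

s ≈ 4.42 Å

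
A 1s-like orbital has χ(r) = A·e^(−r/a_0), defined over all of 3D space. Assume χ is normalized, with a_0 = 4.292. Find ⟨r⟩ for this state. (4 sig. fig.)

By definition ⟨r⟩ = ∫ r |χ(r)|² 4πr² dr.
Using ∫₀^∞ rⁿ e^(−αr) dr = n!/αⁿ⁺¹, since the A² factors cancel between numerator and denominator, ⟨r⟩ = 3·a_0/2.
Putting a_0 = 4.292 gives 6.4380.

⟨r⟩ ≈ 6.438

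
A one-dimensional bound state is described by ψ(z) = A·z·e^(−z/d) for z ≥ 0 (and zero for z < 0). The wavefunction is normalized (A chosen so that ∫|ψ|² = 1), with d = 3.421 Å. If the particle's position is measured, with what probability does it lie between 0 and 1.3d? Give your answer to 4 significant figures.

The probability is P = ∫ |ψ|² dz over [0, 1.3d].
With A² fixed by ∫|ψ|² = 1, i.e. A² = (d^3/4)^(−1), substitute and integrate.
Let u = z/d; then A² and the length scale cancel, so P = ∫_{0}^{1.3} u^2·e^(-2·u) du ÷ ∫_{0}^{∞} u^2·e^(-2·u) du.
An antiderivative of u^2·e^(-2·u) is -(2·u^2 + 2·u + 1)·e^(-2·u)/4; evaluating from 0 to 1.3 gives 1/4 - 349·e^(-13/5)/200, while the full integral is 1/4.
Taking the ratio, P = 0.48157.

P ≈ 0.4816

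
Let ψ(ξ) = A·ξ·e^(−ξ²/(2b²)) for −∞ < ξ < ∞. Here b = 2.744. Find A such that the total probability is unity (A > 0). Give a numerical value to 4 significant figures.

The normalization condition is ∫|ψ|² dξ = 1 from −∞ to ∞.
The integral (without the A² prefactor) comes out to √(π)·b^3/2.
Hence A² = 1/[√(π)·b^3/2].
With b = 2.744: A² = 0.054614 and A = 0.23370.

A ≈ 0.2337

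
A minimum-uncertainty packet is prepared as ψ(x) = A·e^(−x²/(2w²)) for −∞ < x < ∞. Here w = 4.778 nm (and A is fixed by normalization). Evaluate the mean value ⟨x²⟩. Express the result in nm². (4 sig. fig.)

The expectation value is the |ψ|²-weighted average of x^2: ∫ x^2|ψ|² dx.
Since the A² factors cancel between numerator and denominator, ⟨x²⟩ = w^2/2.
Putting w = 4.778 gives 11.415.

⟨x^2⟩ ≈ 11.41 nm^2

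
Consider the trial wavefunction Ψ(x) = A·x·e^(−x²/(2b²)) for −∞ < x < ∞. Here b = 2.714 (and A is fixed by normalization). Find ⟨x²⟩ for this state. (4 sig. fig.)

⟨x^2⟩ ≈ 11.05

By definition ⟨x²⟩ = ∫ x^2 |Ψ(x)|² dx.
Since the A² factors cancel between numerator and denominator, ⟨x²⟩ = 3·b^2/2.
Putting b = 2.714 gives 11.049.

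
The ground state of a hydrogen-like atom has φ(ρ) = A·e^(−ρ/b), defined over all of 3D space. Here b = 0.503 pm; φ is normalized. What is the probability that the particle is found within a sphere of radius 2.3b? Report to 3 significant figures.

With dV = 4πρ²dρ, the probability is ∫|φ|² dV over ρ ≤ 2.3b.
A² is fixed by ∫₀^∞ 4πρ²|φ|² dρ = 1, i.e. A² = (π·b^3)^(−1).
Let u = ρ/b; then A², 4π and the length scale all cancel, so P = ∫_{0}^{2.3} u^2·e^(-2·u) du ÷ ∫_{0}^{∞} u^2·e^(-2·u) du.
Using ∫ u^2·e^(-2·u) du = -(2·u^2 + 2·u + 1)·e^(-2·u)/4, the numerator is 1/4 - 809·e^(-23/5)/200 and the denominator is 1/4.
This evaluates to P = 0.8374.

P ≈ 0.837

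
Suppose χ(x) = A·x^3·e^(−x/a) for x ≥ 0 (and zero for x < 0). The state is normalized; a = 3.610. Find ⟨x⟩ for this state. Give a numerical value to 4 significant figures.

⟨x⟩ ≈ 12.64

The expectation value is the |χ|²-weighted average of x: ∫ x|χ|² dx.
Recall ∫₀^∞ x^m e^(−x/β) dx = m!·β^(m+1), since the A² factors cancel between numerator and denominator, ⟨x⟩ = 7·a/2.
With a = 3.610, ⟨x⟩ = 12.635.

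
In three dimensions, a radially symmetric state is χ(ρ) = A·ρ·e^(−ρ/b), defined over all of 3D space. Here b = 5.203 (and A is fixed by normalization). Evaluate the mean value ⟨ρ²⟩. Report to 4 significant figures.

The expectation value is the |χ|²-weighted average of ρ^2: ∫ ρ^2|χ|² 4πρ² dρ.
Evaluating both integrals, ⟨ρ²⟩ = 15·b^2/2.
With b = 5.203, ⟨ρ^2⟩ = 203.03.

⟨ρ^2⟩ ≈ 203.0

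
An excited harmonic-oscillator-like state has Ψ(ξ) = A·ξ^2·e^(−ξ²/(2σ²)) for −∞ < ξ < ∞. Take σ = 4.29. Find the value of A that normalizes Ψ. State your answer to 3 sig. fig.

A ≈ 0.0228

Normalization requires ∫|Ψ|² dξ = 1, integrated from −∞ to ∞.
Carrying out the integral gives A² · 3·√(π)·σ^5/4.
So A² = (3·√(π)·σ^5/4)^(−1).
With σ = 4.29: A² = 0.0005177 and A = 0.02275.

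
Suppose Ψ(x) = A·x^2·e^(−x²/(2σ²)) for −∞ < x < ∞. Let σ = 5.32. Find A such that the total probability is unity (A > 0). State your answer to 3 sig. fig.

A ≈ 0.0133

We need A² ∫|f|² dx = 1, taking the integral from −∞ to ∞.
Differentiating ∫e^(−αx²) dx = √(π/α) under α to get the higher moments, the integral (without the A² prefactor) comes out to 3·√(π)·σ^5/4.
Hence A² = 1/[3·√(π)·σ^5/4].
With σ = 5.32: A² = 0.0001765 and A = 0.01329.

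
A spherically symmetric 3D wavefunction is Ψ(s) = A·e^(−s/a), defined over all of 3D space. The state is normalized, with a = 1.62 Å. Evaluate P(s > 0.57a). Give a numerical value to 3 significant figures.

P ≈ 0.892

With dV = 4πs²ds, the probability is ∫|Ψ|² dV over s > 0.57a.
Normalization gives A² = 1/(π·a^3).
In terms of u = s/a (A², 4π and the length scale all cancel between numerator and denominator), P = [∫_{0.57}^{∞} u^2·e^(-2·u) du] / [∫_{0}^{∞} u^2·e^(-2·u) du].
An antiderivative of u^2·e^(-2·u) is -(2·u^2 + 2·u + 1)·e^(-2·u)/4; evaluating from 0.57 to ∞ gives ≈ 0.22306, while the full integral is 1/4.
Taking the ratio yields P = 0.8922.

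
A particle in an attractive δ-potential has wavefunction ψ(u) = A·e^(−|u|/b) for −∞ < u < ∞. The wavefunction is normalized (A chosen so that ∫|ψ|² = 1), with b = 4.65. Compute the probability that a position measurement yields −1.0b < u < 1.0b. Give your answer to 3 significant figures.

|ψ|² is the probability density, so P = ∫_{−1.0b}^{1.0b} |ψ|² du.
Since A² = 1/(b), this is the region integral divided by the full normalization integral.
Both integrals are even about u = 0, so only the u ≥ 0 halves are needed (the factors of 2 cancel). Let t = u/b; then A² and the length scale cancel, so P = ∫_{0}^{1.0} e^(-2·t) dt ÷ ∫_{0}^{∞} e^(-2·t) dt.
Using ∫ e^(-2·t) dt = -e^(-2·t)/2, the numerator is 1/2 - e^(-2)/2 and the denominator is 1/2.
Evaluating gives P = 0.8647.

P ≈ 0.865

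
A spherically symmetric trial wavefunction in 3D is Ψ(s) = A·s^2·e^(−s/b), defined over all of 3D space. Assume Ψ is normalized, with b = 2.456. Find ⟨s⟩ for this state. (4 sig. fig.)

⟨s⟩ = ∫ s |Ψ|² 4πs² ds over the full domain.
Recall ∫₀^∞ s^m e^(−s/β) ds = m!·β^(m+1), since the A² factors cancel between numerator and denominator, ⟨s⟩ = 7·b/2.
With b = 2.456, ⟨s⟩ = 8.5960.

⟨s⟩ ≈ 8.596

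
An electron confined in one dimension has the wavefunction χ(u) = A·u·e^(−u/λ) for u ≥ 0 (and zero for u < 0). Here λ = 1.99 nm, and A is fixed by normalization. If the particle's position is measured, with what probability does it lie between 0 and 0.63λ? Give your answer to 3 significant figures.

|χ|² is the probability density, so P = ∫_{0}^{0.63λ} |χ|² du.
The normalization integral ∫|χ|²du over the whole domain equals λ^3/4·A², and A² cancels in the ratio.
Substituting t = u/λ, A² and the length scale cancel in the ratio: P = ∫_{0}^{0.63} t^2·e^(-2·t) dt / ∫_{0}^{∞} t^2·e^(-2·t) dt.
With ∫ t^2·e^(-2·t) dt = -(2·t^2 + 2·t + 1)·e^(-2·t)/4 + C, the region integral is ≈ 0.033444 and the full one is 1/4.
Evaluating gives P = 0.1338.

P ≈ 0.134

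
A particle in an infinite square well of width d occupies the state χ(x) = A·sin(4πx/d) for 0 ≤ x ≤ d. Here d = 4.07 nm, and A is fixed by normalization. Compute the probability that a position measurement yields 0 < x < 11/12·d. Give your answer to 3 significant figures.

P ≈ 0.951

|χ|² is the probability density, so P = ∫_{0}^{11/12·d} |χ|² dx.
The normalization integral ∫|χ|²dx over the whole domain equals d/2·A², and A² cancels in the ratio.
In terms of u = x/d (A² and the length scale cancel between numerator and denominator), P = [∫_{0}^{11/12} sin(4·π·u)^2 du] / [∫_{0}^{1} sin(4·π·u)^2 du].
With ∫ sin(4·π·u)^2 du = u/2 - sin(4·π·u)·cos(4·π·u)/(8·π) + C, the region integral is √(3)/(32·π) + 11/24 and the full one is 1/2.
This works out to P = √(3)/(16·π) + 11/12.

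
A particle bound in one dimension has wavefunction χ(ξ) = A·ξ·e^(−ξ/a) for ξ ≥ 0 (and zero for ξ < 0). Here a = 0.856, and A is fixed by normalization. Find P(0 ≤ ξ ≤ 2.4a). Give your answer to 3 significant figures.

P = ∫_{0}^{2.4a} |χ(ξ)|² dξ.
With A² fixed by ∫|χ|² = 1, i.e. A² = (a^3/4)^(−1), substitute and integrate.
In terms of u = ξ/a (A² and the length scale cancel between numerator and denominator), P = [∫_{0}^{2.4} u^2·e^(-2·u) du] / [∫_{0}^{∞} u^2·e^(-2·u) du].
An antiderivative of u^2·e^(-2·u) is -(2·u^2 + 2·u + 1)·e^(-2·u)/4; evaluating from 0 to 2.4 gives 1/4 - 433·e^(-24/5)/100, while the full integral is 1/4.
Taking the ratio, P = 0.8575.

P ≈ 0.857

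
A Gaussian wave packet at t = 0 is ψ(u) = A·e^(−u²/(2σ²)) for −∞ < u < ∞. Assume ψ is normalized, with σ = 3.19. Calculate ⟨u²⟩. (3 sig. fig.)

⟨u^2⟩ ≈ 5.09

⟨u²⟩ = ∫ u^2 |ψ|² du over the full domain.
Since the A² factors cancel between numerator and denominator, ⟨u²⟩ = σ^2/2.
With σ = 3.19, ⟨u^2⟩ = 5.088.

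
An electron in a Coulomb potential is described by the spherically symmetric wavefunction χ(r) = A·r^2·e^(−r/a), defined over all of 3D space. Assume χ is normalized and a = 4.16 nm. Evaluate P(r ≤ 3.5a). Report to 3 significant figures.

P ≈ 0.550

P = ∫ |χ|² 4πr² dr over r ≤ 3.5a.
Normalization gives A² = 1/(45·π·a^7/2).
Substituting u = r/a, A², 4π and the length scale all cancel in the ratio: P = ∫_{0}^{3.5} u^6·e^(-2·u) du / ∫_{0}^{∞} u^6·e^(-2·u) du.
With ∫ u^6·e^(-2·u) du = -(4·u^6 + 12·u^5 + 30·u^4 + 60·u^3 + 90·u^2 + 90·u + 45)·e^(-2·u)/8 + C, the region integral is ≈ 3.0954 and the full one is 45/8.
This evaluates to P = 0.5503.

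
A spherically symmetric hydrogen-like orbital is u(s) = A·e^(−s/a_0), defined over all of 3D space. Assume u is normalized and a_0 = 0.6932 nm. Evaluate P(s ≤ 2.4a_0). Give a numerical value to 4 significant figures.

Integrate the radial probability density 4πs²|u|² over s ≤ 2.4a_0.
The full normalization integral is A²·[π·a_0^3] = 1, fixing A².
Substituting t = s/a_0, A², 4π and the length scale all cancel in the ratio: P = ∫_{0}^{2.4} t^2·e^(-2·t) dt / ∫_{0}^{∞} t^2·e^(-2·t) dt.
Using ∫ t^2·e^(-2·t) dt = -(2·t^2 + 2·t + 1)·e^(-2·t)/4, the numerator is 1/4 - 433·e^(-24/5)/100 and the denominator is 1/4.
The region integral divided by the full integral gives P = 0.85746.

P ≈ 0.8575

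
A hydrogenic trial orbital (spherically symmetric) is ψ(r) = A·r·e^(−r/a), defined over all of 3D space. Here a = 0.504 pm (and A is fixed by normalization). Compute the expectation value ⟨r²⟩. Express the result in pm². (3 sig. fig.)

⟨r²⟩ = ∫ r^2 |ψ|² 4πr² dr over the full domain.
With ∫₀^∞ r^6 e^(−αr) dr = 6!/α^7, the ratio of the moment integral to the normalization integral gives ⟨r²⟩ = 15·a^2/2.
With a = 0.504, ⟨r^2⟩ = 1.905.

⟨r^2⟩ ≈ 1.91 pm^2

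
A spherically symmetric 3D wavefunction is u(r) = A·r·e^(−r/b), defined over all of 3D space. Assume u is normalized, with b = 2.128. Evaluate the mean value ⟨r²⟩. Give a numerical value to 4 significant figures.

⟨r^2⟩ ≈ 33.96

The expectation value is the |u|²-weighted average of r^2: ∫ r^2|u|² 4πr² dr.
The ratio of the moment integral to the normalization integral gives ⟨r²⟩ = 15·b^2/2.
With b = 2.128, ⟨r^2⟩ = 33.963.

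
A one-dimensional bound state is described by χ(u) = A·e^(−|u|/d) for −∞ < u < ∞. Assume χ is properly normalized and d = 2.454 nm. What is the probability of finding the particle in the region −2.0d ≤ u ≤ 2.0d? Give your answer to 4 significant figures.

P ≈ 0.9817

The probability is P = ∫ |χ|² du over [−2.0d, 2.0d].
Since A² = 1/(d), this is the region integral divided by the full normalization integral.
By symmetry take twice the u ≥ 0 contribution in numerator and denominator; the 2's cancel. Substituting t = u/d, A² and the length scale cancel in the ratio: P = ∫_{0}^{2.0} e^(-2·t) dt / ∫_{0}^{∞} e^(-2·t) dt.
With ∫ e^(-2·t) dt = -e^(-2·t)/2 + C, the region integral is 1/2 - e^(-4)/2 and the full one is 1/2.
Taking the ratio, P = 0.98168.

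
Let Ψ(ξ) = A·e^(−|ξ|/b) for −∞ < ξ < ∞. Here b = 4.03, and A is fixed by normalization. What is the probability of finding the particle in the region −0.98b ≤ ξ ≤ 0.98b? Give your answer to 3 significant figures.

|Ψ|² is the probability density, so P = ∫_{−0.98b}^{0.98b} |Ψ|² dξ.
The normalization integral ∫|Ψ|²dξ over the whole domain equals b·A², and A² cancels in the ratio.
Both integrals are even about ξ = 0, so only the ξ ≥ 0 halves are needed (the factors of 2 cancel). In terms of u = ξ/b (A² and the length scale cancel between numerator and denominator), P = [∫_{0}^{0.98} e^(-2·u) du] / [∫_{0}^{∞} e^(-2·u) du].
An antiderivative of e^(-2·u) is -e^(-2·u)/2; evaluating from 0 to 0.98 gives 1/2 - e^(-49/25)/2, while the full integral is 1/2.
This works out to P = 0.8591.

P ≈ 0.859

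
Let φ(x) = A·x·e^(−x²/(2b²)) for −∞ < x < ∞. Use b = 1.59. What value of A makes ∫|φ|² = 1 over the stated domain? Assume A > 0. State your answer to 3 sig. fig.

A ≈ 0.530

We need A² ∫|f|² dx = 1, taking the integral from −∞ to ∞.
∫|φ|² dx = A²·(√(π)·b^3/2).
Substituting b = 1.59 gives A² = 0.2807, so A = 0.5298.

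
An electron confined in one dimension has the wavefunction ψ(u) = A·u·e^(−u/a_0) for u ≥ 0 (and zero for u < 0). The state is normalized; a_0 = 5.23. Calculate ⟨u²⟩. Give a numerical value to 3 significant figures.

⟨u^2⟩ ≈ 82.1

⟨u²⟩ = ∫ u^2 |ψ|² du over the full domain.
Recall ∫₀^∞ u^m e^(−u/β) du = m!·β^(m+1), evaluating both integrals, ⟨u²⟩ = 3·a_0^2.
With a_0 = 5.23, ⟨u^2⟩ = 82.06.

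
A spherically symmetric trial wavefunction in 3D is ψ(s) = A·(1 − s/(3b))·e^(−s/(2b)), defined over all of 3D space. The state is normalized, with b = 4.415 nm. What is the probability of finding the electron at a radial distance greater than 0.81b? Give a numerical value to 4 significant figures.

P = ∫ |ψ|² 4πs² ds over s > 0.81b.
Normalization gives A² = 1/(8·π·b^3/3).
In terms of u = s/b (A², 4π and the length scale all cancel between numerator and denominator), P = [∫_{0.81}^{∞} u^2·(1 - u/3)^2·e^(-u) du] / [∫_{0}^{∞} u^2·(1 - u/3)^2·e^(-u) du].
Using ∫ u^2·(1 - u/3)^2·e^(-u) du = (-u^4 + 2·u^3 - 3·u^2 - 6·u - 6)·e^(-u)/9, the numerator is ≈ 0.602826 and the denominator is 2/3.
The region integral divided by the full integral gives P = 0.90424.

P ≈ 0.9042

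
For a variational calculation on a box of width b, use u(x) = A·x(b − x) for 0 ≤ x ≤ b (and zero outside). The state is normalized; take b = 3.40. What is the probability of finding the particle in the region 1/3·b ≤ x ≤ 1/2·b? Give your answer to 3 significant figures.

P ≈ 0.290

|u|² is the probability density, so P = ∫_{1/3·b}^{1/2·b} |u|² dx.
Since A² = 1/(b^5/30), this is the region integral divided by the full normalization integral.
Substituting t = x/b, A² and the length scale cancel in the ratio: P = ∫_{1/3}^{1/2} t^2·(1 - t)^2 dt / ∫_{0}^{1} t^2·(1 - t)^2 dt.
Using ∫ t^2·(1 - t)^2 dt = t^3·(6·t^2 - 15·t + 10)/30, the numerator is 47/4860 and the denominator is 1/30.
This works out to P = 47/162.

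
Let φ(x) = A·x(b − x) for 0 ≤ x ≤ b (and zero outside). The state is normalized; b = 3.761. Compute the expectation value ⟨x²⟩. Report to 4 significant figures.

The expectation value is the |φ|²-weighted average of x^2: ∫ x^2|φ|² dx.
Expanding the polynomial and integrating term by term, the ratio of the moment integral to the normalization integral gives ⟨x²⟩ = 2·b^2/7.
With b = 3.761, ⟨x^2⟩ = 4.0415.

⟨x^2⟩ ≈ 4.041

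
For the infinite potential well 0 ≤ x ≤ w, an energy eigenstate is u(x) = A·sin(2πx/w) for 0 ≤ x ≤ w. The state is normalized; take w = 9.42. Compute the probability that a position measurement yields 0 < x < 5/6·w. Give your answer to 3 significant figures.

P ≈ 0.902

The probability is P = ∫ |u|² dx over [0, 5/6·w].
With A² fixed by ∫|u|² = 1, i.e. A² = (w/2)^(−1), substitute and integrate.
Substituting t = x/w, A² and the length scale cancel in the ratio: P = ∫_{0}^{5/6} sin(2·π·t)^2 dt / ∫_{0}^{1} sin(2·π·t)^2 dt.
With ∫ sin(2·π·t)^2 dt = t/2 - sin(4·π·t)/(8·π) + C, the region integral is √(3)/(16·π) + 5/12 and the full one is 1/2.
Taking the ratio, P = √(3)/(8·π) + 5/6.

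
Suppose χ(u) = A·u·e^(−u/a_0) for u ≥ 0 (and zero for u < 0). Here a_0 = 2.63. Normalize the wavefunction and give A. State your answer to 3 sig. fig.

Normalization requires ∫|χ|² du = 1, integrated from 0 to ∞.
Using ∫₀^∞ uⁿ e^(−αu) du = n!/αⁿ⁺¹, the integral (without the A² prefactor) comes out to a_0^3/4.
Plugging in a_0 = 2.63 yields A = 0.4689.

A ≈ 0.469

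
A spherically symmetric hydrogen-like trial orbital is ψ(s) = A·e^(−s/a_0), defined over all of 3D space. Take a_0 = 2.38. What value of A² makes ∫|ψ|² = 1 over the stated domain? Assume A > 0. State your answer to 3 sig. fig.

The normalization condition is ∫|ψ|² 4πs² ds = 1 from 0 to ∞.
In 3D with spherical symmetry the volume element is 4πs² ds.
Recall ∫₀^∞ s^m e^(−s/β) ds = m!·β^(m+1), carrying out the integral gives A² · π·a_0^3.
Plugging in a_0 = 2.38 yields A = 0.1537.

A^2 ≈ 0.0236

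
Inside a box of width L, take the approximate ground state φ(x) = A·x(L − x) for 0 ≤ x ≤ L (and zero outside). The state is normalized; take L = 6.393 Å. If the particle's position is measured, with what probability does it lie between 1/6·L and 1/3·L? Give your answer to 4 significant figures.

P ≈ 0.1744

|φ|² is the probability density, so P = ∫_{1/6·L}^{1/3·L} |φ|² dx.
Since A² = 1/(L^5/30), this is the region integral divided by the full normalization integral.
In terms of u = x/L (A² and the length scale cancel between numerator and denominator), P = [∫_{1/6}^{1/3} u^2·(1 - u)^2 du] / [∫_{0}^{1} u^2·(1 - u)^2 du].
An antiderivative of u^2·(1 - u)^2 is u^3·(6·u^2 - 15·u + 10)/30; evaluating from 1/6 to 1/3 gives ≈ 0.00581276, while the full integral is 1/30.
Evaluating gives P = 113/648.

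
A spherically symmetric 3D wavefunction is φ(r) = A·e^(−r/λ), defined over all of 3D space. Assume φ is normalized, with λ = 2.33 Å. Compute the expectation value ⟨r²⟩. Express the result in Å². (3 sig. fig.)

⟨r^2⟩ ≈ 16.3 Å^2

By definition ⟨r²⟩ = ∫ r^2 |φ(r)|² 4πr² dr.
Using ∫₀^∞ rⁿ e^(−αr) dr = n!/αⁿ⁺¹, since the A² factors cancel between numerator and denominator, ⟨r²⟩ = 3·λ^2.
Putting λ = 2.33 gives 16.29.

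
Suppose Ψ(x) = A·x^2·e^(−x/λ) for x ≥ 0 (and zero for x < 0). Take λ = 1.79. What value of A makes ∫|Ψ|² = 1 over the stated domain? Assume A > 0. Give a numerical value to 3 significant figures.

Normalization requires ∫|Ψ|² dx = 1, integrated from 0 to ∞.
With Ψ = A·x^2·e^(−x/λ), the integral evaluates to A²·[3·λ^5/4].
So A² = (3·λ^5/4)^(−1).
Substituting λ = 1.79 gives A² = 0.07256, so A = 0.2694.

A ≈ 0.269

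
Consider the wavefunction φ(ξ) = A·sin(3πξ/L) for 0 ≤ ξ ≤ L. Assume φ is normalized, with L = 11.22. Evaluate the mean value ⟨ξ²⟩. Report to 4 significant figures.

⟨ξ^2⟩ ≈ 41.25

⟨ξ²⟩ = ∫ ξ^2 |φ|² dξ over the full domain.
With ∫₀^L sin²(nπξ/L) dξ = L/2, evaluating both integrals, ⟨ξ²⟩ = -L^2/(18·π^2) + L^2/3.
Putting L = 11.22 gives 41.254.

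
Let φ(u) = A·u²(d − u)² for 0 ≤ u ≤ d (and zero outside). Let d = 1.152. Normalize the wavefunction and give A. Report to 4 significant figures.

Require ∫ |φ|² du = 1 over the whole domain.
Expanding the polynomial and integrating term by term, ∫|φ|² du = A²·(d^9/630).
Setting this equal to 1 gives A² = 1/(d^9/630).
Plugging in d = 1.152 yields A = 13.278.

A ≈ 13.28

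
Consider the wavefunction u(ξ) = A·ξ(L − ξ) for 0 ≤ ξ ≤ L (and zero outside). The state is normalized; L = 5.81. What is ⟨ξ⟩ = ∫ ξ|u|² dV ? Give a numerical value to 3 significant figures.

⟨ξ⟩ = ∫ ξ |u|² dξ over the full domain.
Since the A² factors cancel between numerator and denominator, ⟨ξ⟩ = L/2.
With L = 5.81, ⟨ξ⟩ = 2.905.

⟨ξ⟩ ≈ 2.91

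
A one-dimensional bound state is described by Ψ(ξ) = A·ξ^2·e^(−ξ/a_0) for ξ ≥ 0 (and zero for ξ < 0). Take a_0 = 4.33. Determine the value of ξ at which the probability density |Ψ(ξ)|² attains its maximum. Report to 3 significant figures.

ξ ≈ 8.66

Differentiate |Ψ(ξ)|² with respect to ξ and set to zero.
Solving yields ξ = 2·a_0.
With a_0 = 4.33, the most probable position is 8.660.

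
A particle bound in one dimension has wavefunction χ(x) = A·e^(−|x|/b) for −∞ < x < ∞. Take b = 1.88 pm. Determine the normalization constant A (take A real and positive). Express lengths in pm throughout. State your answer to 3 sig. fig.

Require ∫ |χ|² dx = 1 over the whole domain.
With ∫₀^∞ x^0 e^(−αx) dx = 0!/α^1, with χ = A·e^(−|x|/b), the integral evaluates to A²·[b].
Plugging in b = 1.88 yields A = 0.7293.

A ≈ 0.729 pm^(-1/2)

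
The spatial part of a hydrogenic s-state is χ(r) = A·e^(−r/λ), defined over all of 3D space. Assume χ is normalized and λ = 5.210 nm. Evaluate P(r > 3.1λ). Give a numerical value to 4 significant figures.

P = ∫ |χ|² 4πr² dr over r > 3.1λ.
A² is fixed by ∫₀^∞ 4πr²|χ|² dr = 1, i.e. A² = (π·λ^3)^(−1).
In terms of u = r/λ (A², 4π and the length scale all cancel between numerator and denominator), P = [∫_{3.1}^{∞} u^2·e^(-2·u) du] / [∫_{0}^{∞} u^2·e^(-2·u) du].
An antiderivative of u^2·e^(-2·u) is -(2·u^2 + 2·u + 1)·e^(-2·u)/4; evaluating from 3.1 to ∞ gives 1321·e^(-31/5)/200, while the full integral is 1/4.
This evaluates to P = 0.053618.

P ≈ 0.05362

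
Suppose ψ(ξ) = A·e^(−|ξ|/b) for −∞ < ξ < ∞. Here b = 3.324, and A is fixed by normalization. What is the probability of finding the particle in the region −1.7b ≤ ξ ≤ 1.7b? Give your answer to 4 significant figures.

P ≈ 0.9666

|ψ|² is the probability density, so P = ∫_{−1.7b}^{1.7b} |ψ|² dξ.
Since A² = 1/(b), this is the region integral divided by the full normalization integral.
Both integrals are even about ξ = 0, so only the ξ ≥ 0 halves are needed (the factors of 2 cancel). Let u = ξ/b; then A² and the length scale cancel, so P = ∫_{0}^{1.7} e^(-2·u) du ÷ ∫_{0}^{∞} e^(-2·u) du.
Using ∫ e^(-2·u) du = -e^(-2·u)/2, the numerator is 1/2 - e^(-17/5)/2 and the denominator is 1/2.
Taking the ratio, P = 0.96663.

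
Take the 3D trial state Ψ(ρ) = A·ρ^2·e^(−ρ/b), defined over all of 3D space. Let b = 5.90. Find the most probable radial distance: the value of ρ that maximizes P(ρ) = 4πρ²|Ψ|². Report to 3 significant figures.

Differentiate P(ρ) = 4πρ²|Ψ|² with respect to ρ and set to zero.
Solving yields ρ = 3·b.
With b = 5.90, the most probable radial distance is 17.70.

ρ ≈ 17.7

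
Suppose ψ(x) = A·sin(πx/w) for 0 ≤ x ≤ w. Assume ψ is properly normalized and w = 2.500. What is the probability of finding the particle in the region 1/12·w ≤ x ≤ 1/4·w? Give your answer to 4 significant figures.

P ≈ 0.08709

The probability is P = ∫ |ψ|² dx over [1/12·w, 1/4·w].
The normalization integral ∫|ψ|²dx over the whole domain equals w/2·A², and A² cancels in the ratio.
Let u = x/w; then A² and the length scale cancel, so P = ∫_{1/12}^{1/4} sin(π·u)^2 du ÷ ∫_{0}^{1} sin(π·u)^2 du.
Using ∫ sin(π·u)^2 du = u/2 - sin(2·π·u)/(4·π), the numerator is 1/12 - 1/(8·π) and the denominator is 1/2.
Taking the ratio, P = (-3 + 2·π)/(12·π).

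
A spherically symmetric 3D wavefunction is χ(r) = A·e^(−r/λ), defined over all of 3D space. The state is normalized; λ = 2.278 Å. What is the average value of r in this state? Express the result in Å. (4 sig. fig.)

The expectation value is the |χ|²-weighted average of r: ∫ r|χ|² 4πr² dr.
Since the A² factors cancel between numerator and denominator, ⟨r⟩ = 3·λ/2.
With λ = 2.278, ⟨r⟩ = 3.4170.

⟨r⟩ ≈ 3.417 Å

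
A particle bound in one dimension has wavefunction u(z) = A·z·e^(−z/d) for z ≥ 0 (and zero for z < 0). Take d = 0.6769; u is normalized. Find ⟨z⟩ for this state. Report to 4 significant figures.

By definition ⟨z⟩ = ∫ z |u(z)|² dz.
Since the A² factors cancel between numerator and denominator, ⟨z⟩ = 3·d/2.
Putting d = 0.6769 gives 1.0154.

⟨z⟩ ≈ 1.015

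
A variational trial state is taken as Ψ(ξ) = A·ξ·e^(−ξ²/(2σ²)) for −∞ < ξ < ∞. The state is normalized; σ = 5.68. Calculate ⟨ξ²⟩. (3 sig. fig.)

⟨ξ^2⟩ ≈ 48.4

By definition ⟨ξ²⟩ = ∫ ξ^2 |Ψ(ξ)|² dξ.
Using the Gaussian integral ∫_{−∞}^{∞} e^(−αξ²) dξ = √(π/α), since the A² factors cancel between numerator and denominator, ⟨ξ²⟩ = 3·σ^2/2.
With σ = 5.68, ⟨ξ^2⟩ = 48.39.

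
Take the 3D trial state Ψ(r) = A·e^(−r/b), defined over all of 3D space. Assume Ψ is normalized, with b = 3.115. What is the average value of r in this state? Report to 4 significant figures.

⟨r⟩ = ∫ r |Ψ|² 4πr² dr over the full domain.
Recall ∫₀^∞ r^m e^(−r/β) dr = m!·β^(m+1), evaluating both integrals, ⟨r⟩ = 3·b/2.
Putting b = 3.115 gives 4.6725.

⟨r⟩ ≈ 4.673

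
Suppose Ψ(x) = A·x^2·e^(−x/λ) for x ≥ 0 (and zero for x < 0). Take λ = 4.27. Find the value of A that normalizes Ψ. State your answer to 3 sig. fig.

Normalization requires ∫|Ψ|² dx = 1, integrated from 0 to ∞.
With Ψ = A·x^2·e^(−x/λ), the integral evaluates to A²·[3·λ^5/4].
So A² = (3·λ^5/4)^(−1).
Substituting λ = 4.27 gives A² = 0.0009393, so A = 0.03065.

A ≈ 0.0306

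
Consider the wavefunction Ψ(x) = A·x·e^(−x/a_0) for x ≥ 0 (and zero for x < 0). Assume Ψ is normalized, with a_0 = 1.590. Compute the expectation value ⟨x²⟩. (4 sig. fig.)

By definition ⟨x²⟩ = ∫ x^2 |Ψ(x)|² dx.
With ∫₀^∞ x^4 e^(−αx) dx = 4!/α^5, since the A² factors cancel between numerator and denominator, ⟨x²⟩ = 3·a_0^2.
Putting a_0 = 1.590 gives 7.5843.

⟨x^2⟩ ≈ 7.584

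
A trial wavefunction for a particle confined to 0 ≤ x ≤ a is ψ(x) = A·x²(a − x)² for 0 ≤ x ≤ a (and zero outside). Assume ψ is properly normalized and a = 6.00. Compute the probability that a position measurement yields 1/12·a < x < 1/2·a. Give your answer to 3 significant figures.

|ψ|² is the probability density, so P = ∫_{1/12·a}^{1/2·a} |ψ|² dx.
Since A² = 1/(a^9/630), this is the region integral divided by the full normalization integral.
In terms of u = x/a (A² and the length scale cancel between numerator and denominator), P = [∫_{1/12}^{1/2} u^4·(1 - u)^4 du] / [∫_{0}^{1} u^4·(1 - u)^4 du].
Using ∫ u^4·(1 - u)^4 du = u^5·(70·u^4 - 315·u^3 + 540·u^2 - 420·u + 126)/630, the numerator is ≈ 0.00079305 and the denominator is 1/630.
Evaluating gives P = 0.4996.

P ≈ 0.500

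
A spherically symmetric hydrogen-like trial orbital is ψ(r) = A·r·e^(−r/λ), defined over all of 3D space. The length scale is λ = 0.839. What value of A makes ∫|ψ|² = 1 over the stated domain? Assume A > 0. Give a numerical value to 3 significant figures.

A ≈ 0.505

We need A² ∫|f|² 4πr² dr = 1, taking the integral from 0 to ∞.
With ∫₀^∞ r^4 e^(−αr) dr = 4!/α^5, the integral (without the A² prefactor) comes out to 3·π·λ^5.
Plugging in λ = 0.839 yields A = 0.5052.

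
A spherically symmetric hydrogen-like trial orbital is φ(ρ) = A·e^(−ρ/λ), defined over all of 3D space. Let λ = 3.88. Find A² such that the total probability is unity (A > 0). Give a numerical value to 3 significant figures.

A^2 ≈ 0.00545

The normalization condition is ∫|φ|² 4πρ² dρ = 1 from 0 to ∞.
∫|φ|² 4πρ² dρ = A²·(π·λ^3).
So A² = (π·λ^3)^(−1).
Plugging in λ = 3.88 yields A = 0.07382.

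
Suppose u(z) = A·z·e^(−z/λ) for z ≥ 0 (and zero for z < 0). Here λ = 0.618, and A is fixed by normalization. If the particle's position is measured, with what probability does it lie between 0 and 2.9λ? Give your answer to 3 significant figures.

P ≈ 0.928

The probability is P = ∫ |u|² dz over [0, 2.9λ].
Since A² = 1/(λ^3/4), this is the region integral divided by the full normalization integral.
Substituting t = z/λ, A² and the length scale cancel in the ratio: P = ∫_{0}^{2.9} t^2·e^(-2·t) dt / ∫_{0}^{∞} t^2·e^(-2·t) dt.
An antiderivative of t^2·e^(-2·t) is -(2·t^2 + 2·t + 1)·e^(-2·t)/4; evaluating from 0 to 2.9 gives 1/4 - 1181·e^(-29/5)/200, while the full integral is 1/4.
Taking the ratio, P = 0.9285.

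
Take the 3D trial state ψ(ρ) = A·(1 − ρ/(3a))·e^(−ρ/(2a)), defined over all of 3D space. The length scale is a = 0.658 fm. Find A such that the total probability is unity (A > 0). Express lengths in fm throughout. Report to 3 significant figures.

Require ∫ |ψ|² 4πρ² dρ = 1 over the whole domain.
The angular integral contributes 4π, leaving ∫₀^∞ ρ²|ψ|² dρ.
Using ∫₀^∞ ρⁿ e^(−αρ) dρ = n!/αⁿ⁺¹, with ψ = A·(1 − ρ/(3a))·e^(−ρ/(2a)), the integral evaluates to A²·[8·π·a^3/3].
Setting this equal to 1 gives A² = 1/(8·π·a^3/3).
Substituting a = 0.658 gives A² = 0.4190, so A = 0.6473.

A ≈ 0.647 fm^(-3/2)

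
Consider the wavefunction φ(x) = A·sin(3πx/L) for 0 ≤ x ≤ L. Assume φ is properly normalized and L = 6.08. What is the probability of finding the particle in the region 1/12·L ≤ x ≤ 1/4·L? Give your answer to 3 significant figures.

P = ∫_{1/12·L}^{1/4·L} |φ(x)|² dx.
With A² fixed by ∫|φ|² = 1, i.e. A² = (L/2)^(−1), substitute and integrate.
Let u = x/L; then A² and the length scale cancel, so P = ∫_{1/12}^{1/4} sin(3·π·u)^2 du ÷ ∫_{0}^{1} sin(3·π·u)^2 du.
With ∫ sin(3·π·u)^2 du = u/2 - sin(6·π·u)/(12·π) + C, the region integral is 1/(6·π) + 1/12 and the full one is 1/2.
Evaluating gives P = (2 + π)/(6·π).

P ≈ 0.273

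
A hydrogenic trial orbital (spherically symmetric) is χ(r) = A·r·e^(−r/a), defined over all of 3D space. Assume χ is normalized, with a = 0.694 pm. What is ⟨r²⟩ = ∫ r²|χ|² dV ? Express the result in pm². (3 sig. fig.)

By definition ⟨r²⟩ = ∫ r^2 |χ(r)|² 4πr² dr.
Using ∫₀^∞ rⁿ e^(−αr) dr = n!/αⁿ⁺¹, the ratio of the moment integral to the normalization integral gives ⟨r²⟩ = 15·a^2/2.
Putting a = 0.694 gives 3.612.

⟨r^2⟩ ≈ 3.61 pm^2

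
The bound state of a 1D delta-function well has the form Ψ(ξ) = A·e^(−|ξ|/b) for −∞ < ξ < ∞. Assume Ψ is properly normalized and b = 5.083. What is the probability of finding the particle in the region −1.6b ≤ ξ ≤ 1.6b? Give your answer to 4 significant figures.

P = ∫_{−1.6b}^{1.6b} |Ψ(ξ)|² dξ.
The normalization integral ∫|Ψ|²dξ over the whole domain equals b·A², and A² cancels in the ratio.
By symmetry take twice the ξ ≥ 0 contribution in numerator and denominator; the 2's cancel. In terms of u = ξ/b (A² and the length scale cancel between numerator and denominator), P = [∫_{0}^{1.6} e^(-2·u) du] / [∫_{0}^{∞} e^(-2·u) du].
Using ∫ e^(-2·u) du = -e^(-2·u)/2, the numerator is 1/2 - e^(-16/5)/2 and the denominator is 1/2.
This works out to P = 0.95924.

P ≈ 0.9592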